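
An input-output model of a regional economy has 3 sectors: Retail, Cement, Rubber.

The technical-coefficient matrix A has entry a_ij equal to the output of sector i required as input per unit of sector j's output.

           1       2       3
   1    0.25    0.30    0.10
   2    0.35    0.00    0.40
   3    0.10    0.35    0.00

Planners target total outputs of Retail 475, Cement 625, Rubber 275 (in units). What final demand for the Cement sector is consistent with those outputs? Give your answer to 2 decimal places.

I − A =
  [   0.75    -0.30    -0.10]
  [  -0.35     1.00    -0.40]
  [  -0.10    -0.35     1.00]
d = (I − A) x:
  d_1 = (+0.75)·475 + (-0.30)·625 + (-0.10)·275 = 141.25
  d_2 = (-0.35)·475 + (+1.00)·625 + (-0.40)·275 = 348.75
  d_3 = (-0.10)·475 + (-0.35)·625 + (+1.00)·275 = 8.75

d_2 = 348.75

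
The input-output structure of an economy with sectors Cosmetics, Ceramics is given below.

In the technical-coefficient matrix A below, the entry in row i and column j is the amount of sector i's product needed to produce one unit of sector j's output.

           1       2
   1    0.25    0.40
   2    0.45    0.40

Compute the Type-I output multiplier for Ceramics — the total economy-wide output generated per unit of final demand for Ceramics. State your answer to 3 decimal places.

m_2 = 4.259

I − A =
  [   0.75    -0.40]
  [  -0.45     0.60]
det(I−A) = (0.75)(0.60) − (-0.40)(-0.45) = 0.2700
adj(I−A) = [[0.60, 0.40], [0.45, 0.75]]
(I − A)⁻¹ = adj(I−A) / det(I−A) ≈
  [   2.2222     1.4815]
  [   1.6667     2.7778]
The output multiplier for sector j is the column-j sum of the Leontief inverse (I − A)⁻¹ = adj(I−A) / det(I−A).
Column 2 of adj(I−A): (0.40, 0.75); det(I−A) = 0.2700.
m_2 = (0.40 + 0.75) / 0.2700 = 1.15 / 0.2700 ≈ 4.259.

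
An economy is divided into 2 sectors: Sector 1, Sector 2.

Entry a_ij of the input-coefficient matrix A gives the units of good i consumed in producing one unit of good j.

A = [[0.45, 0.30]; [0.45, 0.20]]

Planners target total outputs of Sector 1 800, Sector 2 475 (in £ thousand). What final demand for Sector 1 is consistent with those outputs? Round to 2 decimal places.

I − A =
  [   0.55    -0.30]
  [  -0.45     0.80]
d = (I − A) x:
  d_1 = (+0.55)·800 + (-0.30)·475 = 297.50
  d_2 = (-0.45)·800 + (+0.80)·475 = 20.00

d_1 = 297.50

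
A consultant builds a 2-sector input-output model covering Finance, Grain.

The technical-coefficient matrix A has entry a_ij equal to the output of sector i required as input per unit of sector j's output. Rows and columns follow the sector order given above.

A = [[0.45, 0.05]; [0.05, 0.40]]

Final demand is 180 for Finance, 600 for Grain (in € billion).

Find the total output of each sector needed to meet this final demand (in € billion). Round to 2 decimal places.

I − A =
  [   0.55    -0.05]
  [  -0.05     0.60]
det(I−A) = (0.55)(0.60) − (-0.05)(-0.05) = 0.3275
adj(I−A) = [[0.60, 0.05], [0.05, 0.55]]
(I − A)⁻¹ = adj(I−A) / det(I−A) ≈
  [   1.8321     0.1527]
  [   0.1527     1.6794]
x = (I − A)⁻¹ d = adj(I−A)·d / det(I−A), with det(I−A) = 0.3275:
  x_1 = (0.60·180 + 0.05·600) / 0.3275 = 138.00 / 0.3275 ≈ 421.37
  x_2 = (0.05·180 + 0.55·600) / 0.3275 = 339.00 / 0.3275 ≈ 1035.11

x_1 = 421.37, x_2 = 1035.11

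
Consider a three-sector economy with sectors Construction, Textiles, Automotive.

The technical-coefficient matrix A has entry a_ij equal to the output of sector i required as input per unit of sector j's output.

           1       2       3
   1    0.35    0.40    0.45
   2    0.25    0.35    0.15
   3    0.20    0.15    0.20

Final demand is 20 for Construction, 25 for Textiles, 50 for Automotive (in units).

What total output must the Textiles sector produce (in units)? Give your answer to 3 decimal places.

x_2 = 165.705

I − A =
  [   0.65    -0.40    -0.45]
  [  -0.25     0.65    -0.15]
  [  -0.20    -0.15     0.80]
Cofactors of I−A, C_ij = (−1)^(i+j)·(minor ij) (rows/columns in the sector order above):
  C_11 = (0.65)(0.80) − (-0.15)(-0.15) = 0.4975
  C_12 = −[(-0.25)(0.80) − (-0.15)(-0.20)] = 0.2300
  C_13 = (-0.25)(-0.15) − (0.65)(-0.20) = 0.1675
  C_21 = −[(-0.40)(0.80) − (-0.45)(-0.15)] = 0.3875
  C_22 = (0.65)(0.80) − (-0.45)(-0.20) = 0.4300
  C_23 = −[(0.65)(-0.15) − (-0.40)(-0.20)] = 0.1775
  C_31 = (-0.40)(-0.15) − (-0.45)(0.65) = 0.3525
  C_32 = −[(0.65)(-0.15) − (-0.45)(-0.25)] = 0.2100
  C_33 = (0.65)(0.65) − (-0.40)(-0.25) = 0.3225
det(I−A) = Σ_j (I−A)_1j·C_1j = (0.65)(0.4975) + (-0.40)(0.2300) + (-0.45)(0.1675) = 0.1560
adj(I−A) = Cᵀ =
  [ 0.4975   0.3875   0.3525]
  [ 0.2300   0.4300   0.2100]
  [ 0.1675   0.1775   0.3225]
(I − A)⁻¹ = adj(I−A) / det(I−A) ≈
  [   3.1891     2.4840     2.2596]
  [   1.4744     2.7564     1.3462]
  [   1.0737     1.1378     2.0673]
x = (I − A)⁻¹ d = adj(I−A)·d / det(I−A), with det(I−A) = 0.1560:
  x_1 = (0.4975·20 + 0.3875·25 + 0.3525·50) / 0.1560 = 37.2625 / 0.1560 ≈ 238.862
  x_2 = (0.2300·20 + 0.4300·25 + 0.2100·50) / 0.1560 = 25.85 / 0.1560 ≈ 165.705
  x_3 = (0.1675·20 + 0.1775·25 + 0.3225·50) / 0.1560 = 23.9125 / 0.1560 ≈ 153.285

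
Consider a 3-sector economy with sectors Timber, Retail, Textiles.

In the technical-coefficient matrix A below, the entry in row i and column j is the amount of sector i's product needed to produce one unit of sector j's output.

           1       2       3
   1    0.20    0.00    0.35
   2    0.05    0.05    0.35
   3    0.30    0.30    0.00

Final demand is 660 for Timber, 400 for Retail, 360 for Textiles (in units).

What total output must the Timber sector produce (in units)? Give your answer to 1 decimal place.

x_1 = 1259.9

I − A =
  [   0.80     0.00    -0.35]
  [  -0.05     0.95    -0.35]
  [  -0.30    -0.30     1.00]
Cofactors of I−A, C_ij = (−1)^(i+j)·(minor ij) (rows/columns in the sector order above):
  C_11 = (0.95)(1.00) − (-0.35)(-0.30) = 0.8450
  C_12 = −[(-0.05)(1.00) − (-0.35)(-0.30)] = 0.1550
  C_13 = (-0.05)(-0.30) − (0.95)(-0.30) = 0.3000
  C_21 = −[(0.00)(1.00) − (-0.35)(-0.30)] = 0.1050
  C_22 = (0.80)(1.00) − (-0.35)(-0.30) = 0.6950
  C_23 = −[(0.80)(-0.30) − (0.00)(-0.30)] = 0.2400
  C_31 = (0.00)(-0.35) − (-0.35)(0.95) = 0.3325
  C_32 = −[(0.80)(-0.35) − (-0.35)(-0.05)] = 0.2975
  C_33 = (0.80)(0.95) − (0.00)(-0.05) = 0.7600
det(I−A) = Σ_j (I−A)_1j·C_1j = (0.80)(0.8450) + (0.00)(0.1550) + (-0.35)(0.3000) = 0.5710
adj(I−A) = Cᵀ =
  [ 0.8450   0.1050   0.3325]
  [ 0.1550   0.6950   0.2975]
  [ 0.3000   0.2400   0.7600]
(I − A)⁻¹ = adj(I−A) / det(I−A) ≈
  [   1.4799     0.1839     0.5823]
  [   0.2715     1.2172     0.5210]
  [   0.5254     0.4203     1.3310]
x = (I − A)⁻¹ d = adj(I−A)·d / det(I−A), with det(I−A) = 0.5710:
  x_1 = (0.8450·660 + 0.1050·400 + 0.3325·360) / 0.5710 = 719.40 / 0.5710 ≈ 1259.9
  x_2 = (0.1550·660 + 0.6950·400 + 0.2975·360) / 0.5710 = 487.40 / 0.5710 ≈ 853.6
  x_3 = (0.3000·660 + 0.2400·400 + 0.7600·360) / 0.5710 = 567.60 / 0.5710 ≈ 994.0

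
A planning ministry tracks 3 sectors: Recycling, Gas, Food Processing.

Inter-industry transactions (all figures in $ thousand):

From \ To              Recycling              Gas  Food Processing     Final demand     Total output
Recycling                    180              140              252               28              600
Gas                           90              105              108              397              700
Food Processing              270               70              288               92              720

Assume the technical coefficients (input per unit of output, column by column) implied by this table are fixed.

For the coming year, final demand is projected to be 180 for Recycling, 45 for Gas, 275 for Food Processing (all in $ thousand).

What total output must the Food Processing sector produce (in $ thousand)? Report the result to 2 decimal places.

x_F = 1331.20

Technical coefficients a_ij = z_ij / X_j:
  a_RR = 180/600 = 0.30, a_GR = 90/600 = 0.15, a_FR = 270/600 = 0.45
  a_RG = 140/700 = 0.20, a_GG = 105/700 = 0.15, a_FG = 70/700 = 0.10
  a_RF = 252/720 = 0.35, a_GF = 108/720 = 0.15, a_FF = 288/720 = 0.40
I − A =
  [   0.70    -0.20    -0.35]
  [  -0.15     0.85    -0.15]
  [  -0.45    -0.10     0.60]
Cofactors of I−A, C_ij = (−1)^(i+j)·(minor ij) (rows/columns in the sector order above):
  C_11 = (0.85)(0.60) − (-0.15)(-0.10) = 0.4950
  C_12 = −[(-0.15)(0.60) − (-0.15)(-0.45)] = 0.1575
  C_13 = (-0.15)(-0.10) − (0.85)(-0.45) = 0.3975
  C_21 = −[(-0.20)(0.60) − (-0.35)(-0.10)] = 0.1550
  C_22 = (0.70)(0.60) − (-0.35)(-0.45) = 0.2625
  C_23 = −[(0.70)(-0.10) − (-0.20)(-0.45)] = 0.1600
  C_31 = (-0.20)(-0.15) − (-0.35)(0.85) = 0.3275
  C_32 = −[(0.70)(-0.15) − (-0.35)(-0.15)] = 0.1575
  C_33 = (0.70)(0.85) − (-0.20)(-0.15) = 0.5650
det(I−A) = Σ_j (I−A)_1j·C_1j = (0.70)(0.4950) + (-0.20)(0.1575) + (-0.35)(0.3975) = 0.175875
adj(I−A) = Cᵀ =
  [ 0.4950   0.1550   0.3275]
  [ 0.1575   0.2625   0.1575]
  [ 0.3975   0.1600   0.5650]
(I − A)⁻¹ = adj(I−A) / det(I−A) ≈
  [   2.8145     0.8813     1.8621]
  [   0.8955     1.4925     0.8955]
  [   2.2601     0.9097     3.2125]
x = (I − A)⁻¹ d = adj(I−A)·d / det(I−A), with det(I−A) = 0.175875:
  x_R = (0.4950·180 + 0.1550·45 + 0.3275·275) / 0.175875 = 186.1375 / 0.175875 ≈ 1058.35
  x_G = (0.1575·180 + 0.2625·45 + 0.1575·275) / 0.175875 = 83.475 / 0.175875 ≈ 474.63
  x_F = (0.3975·180 + 0.1600·45 + 0.5650·275) / 0.175875 = 234.125 / 0.175875 ≈ 1331.20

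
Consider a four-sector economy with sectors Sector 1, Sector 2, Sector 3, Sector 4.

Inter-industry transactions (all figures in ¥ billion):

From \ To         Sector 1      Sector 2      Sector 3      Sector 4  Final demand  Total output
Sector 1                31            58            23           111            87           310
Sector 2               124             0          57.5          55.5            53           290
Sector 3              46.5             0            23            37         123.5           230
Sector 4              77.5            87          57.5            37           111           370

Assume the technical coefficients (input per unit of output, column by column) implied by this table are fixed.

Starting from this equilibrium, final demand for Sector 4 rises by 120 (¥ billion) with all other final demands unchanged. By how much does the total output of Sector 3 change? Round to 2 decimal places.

Δx_3 = 34.79

Technical coefficients a_ij = z_ij / X_j:
  a_11 = 31/310 = 0.10, a_21 = 124/310 = 0.40, a_31 = 46.5/310 = 0.15, a_41 = 77.5/310 = 0.25
  a_12 = 58/290 = 0.20, a_22 = 0/290 = 0.00, a_32 = 0/290 = 0.00, a_42 = 87/290 = 0.30
  a_13 = 23/230 = 0.10, a_23 = 57.5/230 = 0.25, a_33 = 23/230 = 0.10, a_43 = 57.5/230 = 0.25
  a_14 = 111/370 = 0.30, a_24 = 55.5/370 = 0.15, a_34 = 37/370 = 0.10, a_44 = 37/370 = 0.10
I − A =
  [   0.90    -0.20    -0.10    -0.30]
  [  -0.40     1.00    -0.25    -0.15]
  [  -0.15     0.00     0.90    -0.10]
  [  -0.25    -0.30    -0.25     0.90]
Compute the cofactors C_ij = (−1)^(i+j)·(3×3 minor ij) of I−A; the adjugate is their transpose:
adj(I−A) = Cᵀ =
  [ 0.737000   0.241000   0.235500   0.312000]
  [ 0.393375   0.611750   0.287250   0.265000]
  [ 0.165250   0.072500   0.579000   0.131500]
  [ 0.381750   0.291000   0.322000   0.715500]
det(I−A) = Σ_j (I−A)_1j·C_1j = (0.90)(0.737000) + (-0.20)(0.393375) + (-0.10)(0.165250) + (-0.30)(0.381750) = 0.453575
(I − A)⁻¹ = adj(I−A) / det(I−A) ≈
  [   1.6249     0.5313     0.5192     0.6879]
  [   0.8673     1.3487     0.6333     0.5842]
  [   0.3643     0.1598     1.2765     0.2899]
  [   0.8416     0.6416     0.7099     1.5775]
Δx = (I − A)⁻¹ Δd with Δd having +120 in the Sector 4 component and 0 elsewhere.
So Δx_3 = L_34 · (+120), where L_34 = adj(I−A)_34 / det(I−A) = 0.131500 / 0.453575.
Δx_3 = 0.131500 × (+120) / 0.453575 = 15.78 / 0.453575 ≈ 34.79.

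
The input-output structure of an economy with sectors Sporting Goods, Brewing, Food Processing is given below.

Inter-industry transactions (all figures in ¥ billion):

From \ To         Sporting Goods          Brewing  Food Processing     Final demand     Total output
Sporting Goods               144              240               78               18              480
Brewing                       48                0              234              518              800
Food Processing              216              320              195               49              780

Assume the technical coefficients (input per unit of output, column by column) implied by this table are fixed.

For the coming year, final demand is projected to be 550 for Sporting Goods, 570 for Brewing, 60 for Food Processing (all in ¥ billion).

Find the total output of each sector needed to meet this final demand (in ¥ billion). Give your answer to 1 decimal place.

x_1 = 1547.0, x_2 = 1222.8, x_3 = 1660.3

Technical coefficients a_ij = z_ij / X_j:
  a_11 = 144/480 = 0.30, a_21 = 48/480 = 0.10, a_31 = 216/480 = 0.45
  a_12 = 240/800 = 0.30, a_22 = 0/800 = 0.00, a_32 = 320/800 = 0.40
  a_13 = 78/780 = 0.10, a_23 = 234/780 = 0.30, a_33 = 195/780 = 0.25
I − A =
  [   0.70    -0.30    -0.10]
  [  -0.10     1.00    -0.30]
  [  -0.45    -0.40     0.75]
Cofactors of I−A, C_ij = (−1)^(i+j)·(minor ij) (rows/columns in the sector order above):
  C_11 = (1.00)(0.75) − (-0.30)(-0.40) = 0.6300
  C_12 = −[(-0.10)(0.75) − (-0.30)(-0.45)] = 0.2100
  C_13 = (-0.10)(-0.40) − (1.00)(-0.45) = 0.4900
  C_21 = −[(-0.30)(0.75) − (-0.10)(-0.40)] = 0.2650
  C_22 = (0.70)(0.75) − (-0.10)(-0.45) = 0.4800
  C_23 = −[(0.70)(-0.40) − (-0.30)(-0.45)] = 0.4150
  C_31 = (-0.30)(-0.30) − (-0.10)(1.00) = 0.1900
  C_32 = −[(0.70)(-0.30) − (-0.10)(-0.10)] = 0.2200
  C_33 = (0.70)(1.00) − (-0.30)(-0.10) = 0.6700
det(I−A) = Σ_j (I−A)_1j·C_1j = (0.70)(0.6300) + (-0.30)(0.2100) + (-0.10)(0.4900) = 0.3290
adj(I−A) = Cᵀ =
  [ 0.6300   0.2650   0.1900]
  [ 0.2100   0.4800   0.2200]
  [ 0.4900   0.4150   0.6700]
(I − A)⁻¹ = adj(I−A) / det(I−A) ≈
  [   1.9149     0.8055     0.5775]
  [   0.6383     1.4590     0.6687]
  [   1.4894     1.2614     2.0365]
x = (I − A)⁻¹ d = adj(I−A)·d / det(I−A), with det(I−A) = 0.3290:
  x_1 = (0.6300·550 + 0.2650·570 + 0.1900·60) / 0.3290 = 508.95 / 0.3290 ≈ 1547.0
  x_2 = (0.2100·550 + 0.4800·570 + 0.2200·60) / 0.3290 = 402.30 / 0.3290 ≈ 1222.8
  x_3 = (0.4900·550 + 0.4150·570 + 0.6700·60) / 0.3290 = 546.25 / 0.3290 ≈ 1660.3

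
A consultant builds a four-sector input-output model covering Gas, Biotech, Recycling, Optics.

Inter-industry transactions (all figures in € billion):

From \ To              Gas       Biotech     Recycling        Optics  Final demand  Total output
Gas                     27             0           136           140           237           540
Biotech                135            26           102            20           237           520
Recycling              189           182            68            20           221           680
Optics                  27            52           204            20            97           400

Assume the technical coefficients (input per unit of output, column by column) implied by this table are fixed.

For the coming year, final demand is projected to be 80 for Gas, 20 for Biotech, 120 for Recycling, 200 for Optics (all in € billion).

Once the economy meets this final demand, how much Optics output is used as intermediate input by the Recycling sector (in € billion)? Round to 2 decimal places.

z_43 = 97.57

Technical coefficients a_ij = z_ij / X_j:
  a_11 = 27/540 = 0.05, a_21 = 135/540 = 0.25, a_31 = 189/540 = 0.35, a_41 = 27/540 = 0.05
  a_12 = 0/520 = 0.00, a_22 = 26/520 = 0.05, a_32 = 182/520 = 0.35, a_42 = 52/520 = 0.10
  a_13 = 136/680 = 0.20, a_23 = 102/680 = 0.15, a_33 = 68/680 = 0.10, a_43 = 204/680 = 0.30
  a_14 = 140/400 = 0.35, a_24 = 20/400 = 0.05, a_34 = 20/400 = 0.05, a_44 = 20/400 = 0.05
I − A =
  [   0.95     0.00    -0.20    -0.35]
  [  -0.25     0.95    -0.15    -0.05]
  [  -0.35    -0.35     0.90    -0.05]
  [  -0.05    -0.10    -0.30     0.95]
Compute the cofactors C_ij = (−1)^(i+j)·(3×3 minor ij) of I−A; the adjugate is their transpose:
adj(I−A) = Cᵀ =
  [ 0.737625   0.135750   0.284500   0.293875]
  [ 0.267750   0.678500   0.221250   0.146000]
  [ 0.401750   0.326750   0.827250   0.208750]
  [ 0.193875   0.181750   0.299500   0.678375]
det(I−A) = Σ_j (I−A)_1j·C_1j = (0.95)(0.737625) + (0.00)(0.267750) + (-0.20)(0.401750) + (-0.35)(0.193875) = 0.5525375
(I − A)⁻¹ = adj(I−A) / det(I−A) ≈
  [   1.3350     0.2457     0.5149     0.5319]
  [   0.4846     1.2280     0.4004     0.2642]
  [   0.7271     0.5914     1.4972     0.3778]
  [   0.3509     0.3289     0.5420     1.2277]
First solve x = (I − A)⁻¹ d = adj(I−A)·d / det(I−A); in particular x_3 = (0.401750·80 + 0.326750·20 + 0.827250·120 + 0.208750·200) / 0.5525375 = 179.695 / 0.5525375 ≈ 325.2177.
Intermediate flow from 4 to 3: z_43 = a_43 · x_3 = 0.30 × 179.695 / 0.5525375 = 53.9085 / 0.5525375 ≈ 97.57.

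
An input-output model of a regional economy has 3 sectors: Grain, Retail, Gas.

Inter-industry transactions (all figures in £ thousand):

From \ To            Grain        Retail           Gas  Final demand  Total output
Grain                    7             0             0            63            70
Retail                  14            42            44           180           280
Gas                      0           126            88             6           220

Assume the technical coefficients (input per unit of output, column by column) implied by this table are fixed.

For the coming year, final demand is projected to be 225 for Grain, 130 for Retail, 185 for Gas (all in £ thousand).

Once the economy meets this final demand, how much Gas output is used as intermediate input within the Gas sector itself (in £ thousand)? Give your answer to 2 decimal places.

Technical coefficients a_ij = z_ij / X_j:
  a_11 = 7/70 = 0.10, a_21 = 14/70 = 0.20, a_31 = 0/70 = 0.00
  a_12 = 0/280 = 0.00, a_22 = 42/280 = 0.15, a_32 = 126/280 = 0.45
  a_13 = 0/220 = 0.00, a_23 = 44/220 = 0.20, a_33 = 88/220 = 0.40
I − A =
  [   0.90     0.00     0.00]
  [  -0.20     0.85    -0.20]
  [   0.00    -0.45     0.60]
Cofactors of I−A, C_ij = (−1)^(i+j)·(minor ij) (rows/columns in the sector order above):
  C_11 = (0.85)(0.60) − (-0.20)(-0.45) = 0.4200
  C_12 = −[(-0.20)(0.60) − (-0.20)(0.00)] = 0.1200
  C_13 = (-0.20)(-0.45) − (0.85)(0.00) = 0.0900
  C_21 = −[(0.00)(0.60) − (0.00)(-0.45)] = 0.0000
  C_22 = (0.90)(0.60) − (0.00)(0.00) = 0.5400
  C_23 = −[(0.90)(-0.45) − (0.00)(0.00)] = 0.4050
  C_31 = (0.00)(-0.20) − (0.00)(0.85) = 0.0000
  C_32 = −[(0.90)(-0.20) − (0.00)(-0.20)] = 0.1800
  C_33 = (0.90)(0.85) − (0.00)(-0.20) = 0.7650
det(I−A) = Σ_j (I−A)_1j·C_1j = (0.90)(0.4200) + (0.00)(0.1200) + (0.00)(0.0900) = 0.3780
adj(I−A) = Cᵀ =
  [ 0.4200   0.0000   0.0000]
  [ 0.1200   0.5400   0.1800]
  [ 0.0900   0.4050   0.7650]
(I − A)⁻¹ = adj(I−A) / det(I−A) ≈
  [   1.1111     0.0000     0.0000]
  [   0.3175     1.4286     0.4762]
  [   0.2381     1.0714     2.0238]
First solve x = (I − A)⁻¹ d = adj(I−A)·d / det(I−A); in particular x_3 = (0.0900·225 + 0.4050·130 + 0.7650·185) / 0.3780 = 214.425 / 0.3780 ≈ 567.2619.
Intermediate flow from 3 to 3: z_33 = a_33 · x_3 = 0.40 × 214.425 / 0.3780 = 85.77 / 0.3780 ≈ 226.90.

z_33 = 226.90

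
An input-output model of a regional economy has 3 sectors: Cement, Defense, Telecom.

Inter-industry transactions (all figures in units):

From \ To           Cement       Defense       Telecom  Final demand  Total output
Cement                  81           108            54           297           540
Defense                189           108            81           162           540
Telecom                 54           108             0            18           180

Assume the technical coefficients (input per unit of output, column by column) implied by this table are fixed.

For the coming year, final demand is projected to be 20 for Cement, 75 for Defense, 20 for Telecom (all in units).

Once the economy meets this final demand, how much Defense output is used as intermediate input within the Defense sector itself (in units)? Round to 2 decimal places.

Technical coefficients a_ij = z_ij / X_j:
  a_11 = 81/540 = 0.15, a_21 = 189/540 = 0.35, a_31 = 54/540 = 0.10
  a_12 = 108/540 = 0.20, a_22 = 108/540 = 0.20, a_32 = 108/540 = 0.20
  a_13 = 54/180 = 0.30, a_23 = 81/180 = 0.45, a_33 = 0/180 = 0.00
I − A =
  [   0.85    -0.20    -0.30]
  [  -0.35     0.80    -0.45]
  [  -0.10    -0.20     1.00]
Cofactors of I−A, C_ij = (−1)^(i+j)·(minor ij) (rows/columns in the sector order above):
  C_11 = (0.80)(1.00) − (-0.45)(-0.20) = 0.7100
  C_12 = −[(-0.35)(1.00) − (-0.45)(-0.10)] = 0.3950
  C_13 = (-0.35)(-0.20) − (0.80)(-0.10) = 0.1500
  C_21 = −[(-0.20)(1.00) − (-0.30)(-0.20)] = 0.2600
  C_22 = (0.85)(1.00) − (-0.30)(-0.10) = 0.8200
  C_23 = −[(0.85)(-0.20) − (-0.20)(-0.10)] = 0.1900
  C_31 = (-0.20)(-0.45) − (-0.30)(0.80) = 0.3300
  C_32 = −[(0.85)(-0.45) − (-0.30)(-0.35)] = 0.4875
  C_33 = (0.85)(0.80) − (-0.20)(-0.35) = 0.6100
det(I−A) = Σ_j (I−A)_1j·C_1j = (0.85)(0.7100) + (-0.20)(0.3950) + (-0.30)(0.1500) = 0.4795
adj(I−A) = Cᵀ =
  [ 0.7100   0.2600   0.3300]
  [ 0.3950   0.8200   0.4875]
  [ 0.1500   0.1900   0.6100]
(I − A)⁻¹ = adj(I−A) / det(I−A) ≈
  [   1.4807     0.5422     0.6882]
  [   0.8238     1.7101     1.0167]
  [   0.3128     0.3962     1.2722]
First solve x = (I − A)⁻¹ d = adj(I−A)·d / det(I−A); in particular x_2 = (0.3950·20 + 0.8200·75 + 0.4875·20) / 0.4795 = 79.15 / 0.4795 ≈ 165.0678.
Intermediate flow from 2 to 2: z_22 = a_22 · x_2 = 0.20 × 79.15 / 0.4795 = 15.83 / 0.4795 ≈ 33.01.

z_22 = 33.01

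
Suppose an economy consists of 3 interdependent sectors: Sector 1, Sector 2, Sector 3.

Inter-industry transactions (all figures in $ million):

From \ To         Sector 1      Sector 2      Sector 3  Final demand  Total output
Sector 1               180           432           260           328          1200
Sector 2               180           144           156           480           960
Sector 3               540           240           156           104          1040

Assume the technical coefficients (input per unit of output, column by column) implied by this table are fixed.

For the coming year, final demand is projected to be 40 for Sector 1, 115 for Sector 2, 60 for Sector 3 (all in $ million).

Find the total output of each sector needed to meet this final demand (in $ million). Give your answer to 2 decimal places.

x_1 = 244.87, x_2 = 225.55, x_3 = 266.56

Technical coefficients a_ij = z_ij / X_j:
  a_11 = 180/1200 = 0.15, a_21 = 180/1200 = 0.15, a_31 = 540/1200 = 0.45
  a_12 = 432/960 = 0.45, a_22 = 144/960 = 0.15, a_32 = 240/960 = 0.25
  a_13 = 260/1040 = 0.25, a_23 = 156/1040 = 0.15, a_33 = 156/1040 = 0.15
I − A =
  [   0.85    -0.45    -0.25]
  [  -0.15     0.85    -0.15]
  [  -0.45    -0.25     0.85]
Cofactors of I−A, C_ij = (−1)^(i+j)·(minor ij) (rows/columns in the sector order above):
  C_11 = (0.85)(0.85) − (-0.15)(-0.25) = 0.6850
  C_12 = −[(-0.15)(0.85) − (-0.15)(-0.45)] = 0.1950
  C_13 = (-0.15)(-0.25) − (0.85)(-0.45) = 0.4200
  C_21 = −[(-0.45)(0.85) − (-0.25)(-0.25)] = 0.4450
  C_22 = (0.85)(0.85) − (-0.25)(-0.45) = 0.6100
  C_23 = −[(0.85)(-0.25) − (-0.45)(-0.45)] = 0.4150
  C_31 = (-0.45)(-0.15) − (-0.25)(0.85) = 0.2800
  C_32 = −[(0.85)(-0.15) − (-0.25)(-0.15)] = 0.1650
  C_33 = (0.85)(0.85) − (-0.45)(-0.15) = 0.6550
det(I−A) = Σ_j (I−A)_1j·C_1j = (0.85)(0.6850) + (-0.45)(0.1950) + (-0.25)(0.4200) = 0.3895
adj(I−A) = Cᵀ =
  [ 0.6850   0.4450   0.2800]
  [ 0.1950   0.6100   0.1650]
  [ 0.4200   0.4150   0.6550]
(I − A)⁻¹ = adj(I−A) / det(I−A) ≈
  [   1.7587     1.1425     0.7189]
  [   0.5006     1.5661     0.4236]
  [   1.0783     1.0655     1.6816]
x = (I − A)⁻¹ d = adj(I−A)·d / det(I−A), with det(I−A) = 0.3895:
  x_1 = (0.6850·40 + 0.4450·115 + 0.2800·60) / 0.3895 = 95.375 / 0.3895 ≈ 244.87
  x_2 = (0.1950·40 + 0.6100·115 + 0.1650·60) / 0.3895 = 87.85 / 0.3895 ≈ 225.55
  x_3 = (0.4200·40 + 0.4150·115 + 0.6550·60) / 0.3895 = 103.825 / 0.3895 ≈ 266.56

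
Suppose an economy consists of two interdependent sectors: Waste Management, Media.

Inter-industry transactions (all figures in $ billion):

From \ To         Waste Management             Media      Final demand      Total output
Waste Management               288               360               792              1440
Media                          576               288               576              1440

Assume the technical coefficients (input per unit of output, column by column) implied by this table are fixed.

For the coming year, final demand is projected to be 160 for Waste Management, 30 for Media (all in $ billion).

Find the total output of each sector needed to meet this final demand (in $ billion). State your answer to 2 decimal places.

Technical coefficients a_ij = z_ij / X_j:
  a_WW = 288/1440 = 0.20, a_MW = 576/1440 = 0.40
  a_WM = 360/1440 = 0.25, a_MM = 288/1440 = 0.20
I − A =
  [   0.80    -0.25]
  [  -0.40     0.80]
det(I−A) = (0.80)(0.80) − (-0.25)(-0.40) = 0.5400
adj(I−A) = [[0.80, 0.25], [0.40, 0.80]]
(I − A)⁻¹ = adj(I−A) / det(I−A) ≈
  [   1.4815     0.4630]
  [   0.7407     1.4815]
x = (I − A)⁻¹ d = adj(I−A)·d / det(I−A), with det(I−A) = 0.5400:
  x_W = (0.80·160 + 0.25·30) / 0.5400 = 135.50 / 0.5400 ≈ 250.93
  x_M = (0.40·160 + 0.80·30) / 0.5400 = 88.00 / 0.5400 ≈ 162.96

x_W = 250.93, x_M = 162.96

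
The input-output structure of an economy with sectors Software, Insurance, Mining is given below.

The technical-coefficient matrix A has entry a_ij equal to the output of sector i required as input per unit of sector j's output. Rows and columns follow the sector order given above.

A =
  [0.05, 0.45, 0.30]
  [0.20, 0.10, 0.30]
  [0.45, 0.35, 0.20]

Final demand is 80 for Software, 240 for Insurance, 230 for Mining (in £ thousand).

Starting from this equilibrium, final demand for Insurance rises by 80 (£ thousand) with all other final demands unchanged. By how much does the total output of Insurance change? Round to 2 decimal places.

Δx_I = 161.81

I − A =
  [   0.95    -0.45    -0.30]
  [  -0.20     0.90    -0.30]
  [  -0.45    -0.35     0.80]
Cofactors of I−A, C_ij = (−1)^(i+j)·(minor ij) (rows/columns in the sector order above):
  C_11 = (0.90)(0.80) − (-0.30)(-0.35) = 0.6150
  C_12 = −[(-0.20)(0.80) − (-0.30)(-0.45)] = 0.2950
  C_13 = (-0.20)(-0.35) − (0.90)(-0.45) = 0.4750
  C_21 = −[(-0.45)(0.80) − (-0.30)(-0.35)] = 0.4650
  C_22 = (0.95)(0.80) − (-0.30)(-0.45) = 0.6250
  C_23 = −[(0.95)(-0.35) − (-0.45)(-0.45)] = 0.5350
  C_31 = (-0.45)(-0.30) − (-0.30)(0.90) = 0.4050
  C_32 = −[(0.95)(-0.30) − (-0.30)(-0.20)] = 0.3450
  C_33 = (0.95)(0.90) − (-0.45)(-0.20) = 0.7650
det(I−A) = Σ_j (I−A)_1j·C_1j = (0.95)(0.6150) + (-0.45)(0.2950) + (-0.30)(0.4750) = 0.3090
adj(I−A) = Cᵀ =
  [ 0.6150   0.4650   0.4050]
  [ 0.2950   0.6250   0.3450]
  [ 0.4750   0.5350   0.7650]
(I − A)⁻¹ = adj(I−A) / det(I−A) ≈
  [   1.9903     1.5049     1.3107]
  [   0.9547     2.0227     1.1165]
  [   1.5372     1.7314     2.4757]
Δx = (I − A)⁻¹ Δd with Δd having +80 in the Insurance component and 0 elsewhere.
So Δx_I = L_II · (+80), where L_II = adj(I−A)_II / det(I−A) = 0.6250 / 0.3090.
Δx_I = 0.6250 × (+80) / 0.3090 = 50.00 / 0.3090 ≈ 161.81.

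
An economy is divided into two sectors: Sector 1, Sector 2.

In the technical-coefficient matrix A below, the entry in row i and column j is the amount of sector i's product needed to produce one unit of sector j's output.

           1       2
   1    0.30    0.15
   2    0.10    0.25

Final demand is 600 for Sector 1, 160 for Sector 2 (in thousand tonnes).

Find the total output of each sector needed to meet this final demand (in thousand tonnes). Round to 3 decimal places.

I − A =
  [   0.70    -0.15]
  [  -0.10     0.75]
det(I−A) = (0.70)(0.75) − (-0.15)(-0.10) = 0.5100
adj(I−A) = [[0.75, 0.15], [0.10, 0.70]]
(I − A)⁻¹ = adj(I−A) / det(I−A) ≈
  [   1.4706     0.2941]
  [   0.1961     1.3725]
x = (I − A)⁻¹ d = adj(I−A)·d / det(I−A), with det(I−A) = 0.5100:
  x_1 = (0.75·600 + 0.15·160) / 0.5100 = 474.00 / 0.5100 ≈ 929.412
  x_2 = (0.10·600 + 0.70·160) / 0.5100 = 172.00 / 0.5100 ≈ 337.255

x_1 = 929.412, x_2 = 337.255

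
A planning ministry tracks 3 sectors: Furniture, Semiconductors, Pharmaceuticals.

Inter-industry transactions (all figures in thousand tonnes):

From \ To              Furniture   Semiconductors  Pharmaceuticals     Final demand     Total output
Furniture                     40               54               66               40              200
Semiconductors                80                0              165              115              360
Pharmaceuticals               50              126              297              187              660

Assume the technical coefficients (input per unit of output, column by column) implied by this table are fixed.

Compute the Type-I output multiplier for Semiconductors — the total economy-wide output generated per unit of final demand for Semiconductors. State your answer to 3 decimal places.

Technical coefficients a_ij = z_ij / X_j:
  a_FF = 40/200 = 0.20, a_SF = 80/200 = 0.40, a_PF = 50/200 = 0.25
  a_FS = 54/360 = 0.15, a_SS = 0/360 = 0.00, a_PS = 126/360 = 0.35
  a_FP = 66/660 = 0.10, a_SP = 165/660 = 0.25, a_PP = 297/660 = 0.45
I − A =
  [   0.80    -0.15    -0.10]
  [  -0.40     1.00    -0.25]
  [  -0.25    -0.35     0.55]
Cofactors of I−A, C_ij = (−1)^(i+j)·(minor ij) (rows/columns in the sector order above):
  C_11 = (1.00)(0.55) − (-0.25)(-0.35) = 0.4625
  C_12 = −[(-0.40)(0.55) − (-0.25)(-0.25)] = 0.2825
  C_13 = (-0.40)(-0.35) − (1.00)(-0.25) = 0.3900
  C_21 = −[(-0.15)(0.55) − (-0.10)(-0.35)] = 0.1175
  C_22 = (0.80)(0.55) − (-0.10)(-0.25) = 0.4150
  C_23 = −[(0.80)(-0.35) − (-0.15)(-0.25)] = 0.3175
  C_31 = (-0.15)(-0.25) − (-0.10)(1.00) = 0.1375
  C_32 = −[(0.80)(-0.25) − (-0.10)(-0.40)] = 0.2400
  C_33 = (0.80)(1.00) − (-0.15)(-0.40) = 0.7400
det(I−A) = Σ_j (I−A)_1j·C_1j = (0.80)(0.4625) + (-0.15)(0.2825) + (-0.10)(0.3900) = 0.288625
adj(I−A) = Cᵀ =
  [ 0.4625   0.1175   0.1375]
  [ 0.2825   0.4150   0.2400]
  [ 0.3900   0.3175   0.7400]
(I − A)⁻¹ = adj(I−A) / det(I−A) ≈
  [   1.6024     0.4071     0.4764]
  [   0.9788     1.4379     0.8315]
  [   1.3512     1.1000     2.5639]
The output multiplier for sector j is the column-j sum of the Leontief inverse (I − A)⁻¹ = adj(I−A) / det(I−A).
Column S of adj(I−A): (0.1175, 0.4150, 0.3175); det(I−A) = 0.288625.
m_S = (0.1175 + 0.4150 + 0.3175) / 0.288625 = 0.85 / 0.288625 ≈ 2.945.

m_S = 2.945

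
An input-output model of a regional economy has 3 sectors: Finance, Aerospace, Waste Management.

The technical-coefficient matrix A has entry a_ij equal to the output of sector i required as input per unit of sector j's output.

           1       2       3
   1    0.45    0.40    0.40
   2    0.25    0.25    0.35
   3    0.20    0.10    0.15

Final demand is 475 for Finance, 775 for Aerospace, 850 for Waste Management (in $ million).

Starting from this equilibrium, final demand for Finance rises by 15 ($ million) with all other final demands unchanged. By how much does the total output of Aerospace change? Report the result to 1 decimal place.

Δx_2 = 28.6

I − A =
  [   0.55    -0.40    -0.40]
  [  -0.25     0.75    -0.35]
  [  -0.20    -0.10     0.85]
Cofactors of I−A, C_ij = (−1)^(i+j)·(minor ij) (rows/columns in the sector order above):
  C_11 = (0.75)(0.85) − (-0.35)(-0.10) = 0.6025
  C_12 = −[(-0.25)(0.85) − (-0.35)(-0.20)] = 0.2825
  C_13 = (-0.25)(-0.10) − (0.75)(-0.20) = 0.1750
  C_21 = −[(-0.40)(0.85) − (-0.40)(-0.10)] = 0.3800
  C_22 = (0.55)(0.85) − (-0.40)(-0.20) = 0.3875
  C_23 = −[(0.55)(-0.10) − (-0.40)(-0.20)] = 0.1350
  C_31 = (-0.40)(-0.35) − (-0.40)(0.75) = 0.4400
  C_32 = −[(0.55)(-0.35) − (-0.40)(-0.25)] = 0.2925
  C_33 = (0.55)(0.75) − (-0.40)(-0.25) = 0.3125
det(I−A) = Σ_j (I−A)_1j·C_1j = (0.55)(0.6025) + (-0.40)(0.2825) + (-0.40)(0.1750) = 0.148375
adj(I−A) = Cᵀ =
  [ 0.6025   0.3800   0.4400]
  [ 0.2825   0.3875   0.2925]
  [ 0.1750   0.1350   0.3125]
(I − A)⁻¹ = adj(I−A) / det(I−A) ≈
  [   4.0607     2.5611     2.9655]
  [   1.9040     2.6116     1.9714]
  [   1.1794     0.9099     2.1061]
Δx = (I − A)⁻¹ Δd with Δd having +15 in the Finance component and 0 elsewhere.
So Δx_2 = L_21 · (+15), where L_21 = adj(I−A)_21 / det(I−A) = 0.2825 / 0.148375.
Δx_2 = 0.2825 × (+15) / 0.148375 = 4.2375 / 0.148375 ≈ 28.6.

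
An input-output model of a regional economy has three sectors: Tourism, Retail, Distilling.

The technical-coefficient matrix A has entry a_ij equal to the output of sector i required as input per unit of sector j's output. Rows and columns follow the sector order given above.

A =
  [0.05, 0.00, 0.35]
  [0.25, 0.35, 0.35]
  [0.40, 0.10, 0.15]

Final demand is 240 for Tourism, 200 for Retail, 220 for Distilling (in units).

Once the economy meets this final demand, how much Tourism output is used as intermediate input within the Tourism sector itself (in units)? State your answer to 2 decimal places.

z_TT = 23.13

I − A =
  [   0.95     0.00    -0.35]
  [  -0.25     0.65    -0.35]
  [  -0.40    -0.10     0.85]
Cofactors of I−A, C_ij = (−1)^(i+j)·(minor ij) (rows/columns in the sector order above):
  C_11 = (0.65)(0.85) − (-0.35)(-0.10) = 0.5175
  C_12 = −[(-0.25)(0.85) − (-0.35)(-0.40)] = 0.3525
  C_13 = (-0.25)(-0.10) − (0.65)(-0.40) = 0.2850
  C_21 = −[(0.00)(0.85) − (-0.35)(-0.10)] = 0.0350
  C_22 = (0.95)(0.85) − (-0.35)(-0.40) = 0.6675
  C_23 = −[(0.95)(-0.10) − (0.00)(-0.40)] = 0.0950
  C_31 = (0.00)(-0.35) − (-0.35)(0.65) = 0.2275
  C_32 = −[(0.95)(-0.35) − (-0.35)(-0.25)] = 0.4200
  C_33 = (0.95)(0.65) − (0.00)(-0.25) = 0.6175
det(I−A) = Σ_j (I−A)_1j·C_1j = (0.95)(0.5175) + (0.00)(0.3525) + (-0.35)(0.2850) = 0.391875
adj(I−A) = Cᵀ =
  [ 0.5175   0.0350   0.2275]
  [ 0.3525   0.6675   0.4200]
  [ 0.2850   0.0950   0.6175]
(I − A)⁻¹ = adj(I−A) / det(I−A) ≈
  [   1.3206     0.0893     0.5805]
  [   0.8995     1.7033     1.0718]
  [   0.7273     0.2424     1.5758]
First solve x = (I − A)⁻¹ d = adj(I−A)·d / det(I−A); in particular x_T = (0.5175·240 + 0.0350·200 + 0.2275·220) / 0.391875 = 181.25 / 0.391875 ≈ 462.5199.
Intermediate flow from T to T: z_TT = a_TT · x_T = 0.05 × 181.25 / 0.391875 = 9.0625 / 0.391875 ≈ 23.13.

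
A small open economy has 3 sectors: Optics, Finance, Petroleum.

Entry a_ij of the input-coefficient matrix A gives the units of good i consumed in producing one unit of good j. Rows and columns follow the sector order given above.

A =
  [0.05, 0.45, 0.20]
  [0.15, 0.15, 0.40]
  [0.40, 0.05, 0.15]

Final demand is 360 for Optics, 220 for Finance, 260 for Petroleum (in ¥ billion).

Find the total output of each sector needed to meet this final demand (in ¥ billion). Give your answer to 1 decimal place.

I − A =
  [   0.95    -0.45    -0.20]
  [  -0.15     0.85    -0.40]
  [  -0.40    -0.05     0.85]
Cofactors of I−A, C_ij = (−1)^(i+j)·(minor ij) (rows/columns in the sector order above):
  C_11 = (0.85)(0.85) − (-0.40)(-0.05) = 0.7025
  C_12 = −[(-0.15)(0.85) − (-0.40)(-0.40)] = 0.2875
  C_13 = (-0.15)(-0.05) − (0.85)(-0.40) = 0.3475
  C_21 = −[(-0.45)(0.85) − (-0.20)(-0.05)] = 0.3925
  C_22 = (0.95)(0.85) − (-0.20)(-0.40) = 0.7275
  C_23 = −[(0.95)(-0.05) − (-0.45)(-0.40)] = 0.2275
  C_31 = (-0.45)(-0.40) − (-0.20)(0.85) = 0.3500
  C_32 = −[(0.95)(-0.40) − (-0.20)(-0.15)] = 0.4100
  C_33 = (0.95)(0.85) − (-0.45)(-0.15) = 0.7400
det(I−A) = Σ_j (I−A)_1j·C_1j = (0.95)(0.7025) + (-0.45)(0.2875) + (-0.20)(0.3475) = 0.4685
adj(I−A) = Cᵀ =
  [ 0.7025   0.3925   0.3500]
  [ 0.2875   0.7275   0.4100]
  [ 0.3475   0.2275   0.7400]
(I − A)⁻¹ = adj(I−A) / det(I−A) ≈
  [   1.4995     0.8378     0.7471]
  [   0.6137     1.5528     0.8751]
  [   0.7417     0.4856     1.5795]
x = (I − A)⁻¹ d = adj(I−A)·d / det(I−A), with det(I−A) = 0.4685:
  x_O = (0.7025·360 + 0.3925·220 + 0.3500·260) / 0.4685 = 430.25 / 0.4685 ≈ 918.4
  x_F = (0.2875·360 + 0.7275·220 + 0.4100·260) / 0.4685 = 370.15 / 0.4685 ≈ 790.1
  x_P = (0.3475·360 + 0.2275·220 + 0.7400·260) / 0.4685 = 367.55 / 0.4685 ≈ 784.5

x_O = 918.4, x_F = 790.1, x_P = 784.5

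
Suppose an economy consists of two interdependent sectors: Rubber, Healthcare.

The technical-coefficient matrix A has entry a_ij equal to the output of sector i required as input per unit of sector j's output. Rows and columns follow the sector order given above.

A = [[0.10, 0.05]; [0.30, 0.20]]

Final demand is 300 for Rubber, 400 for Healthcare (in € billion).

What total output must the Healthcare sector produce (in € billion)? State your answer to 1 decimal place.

x_2 = 638.3

I − A =
  [   0.90    -0.05]
  [  -0.30     0.80]
det(I−A) = (0.90)(0.80) − (-0.05)(-0.30) = 0.7050
adj(I−A) = [[0.80, 0.05], [0.30, 0.90]]
(I − A)⁻¹ = adj(I−A) / det(I−A) ≈
  [   1.1348     0.0709]
  [   0.4255     1.2766]
x = (I − A)⁻¹ d = adj(I−A)·d / det(I−A), with det(I−A) = 0.7050:
  x_1 = (0.80·300 + 0.05·400) / 0.7050 = 260.00 / 0.7050 ≈ 368.8
  x_2 = (0.30·300 + 0.90·400) / 0.7050 = 450.00 / 0.7050 ≈ 638.3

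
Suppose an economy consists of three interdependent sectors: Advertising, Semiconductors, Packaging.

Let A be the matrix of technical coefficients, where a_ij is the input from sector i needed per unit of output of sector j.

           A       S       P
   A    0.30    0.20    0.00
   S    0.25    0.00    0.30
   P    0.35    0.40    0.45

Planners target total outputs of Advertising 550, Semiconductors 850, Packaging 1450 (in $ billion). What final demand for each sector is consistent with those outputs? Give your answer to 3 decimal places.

d_A = 215.000, d_S = 277.500, d_P = 265.000

I − A =
  [   0.70    -0.20     0.00]
  [  -0.25     1.00    -0.30]
  [  -0.35    -0.40     0.55]
d = (I − A) x:
  d_A = (+0.70)·550 + (-0.20)·850 + (+0.00)·1450 = 215.000
  d_S = (-0.25)·550 + (+1.00)·850 + (-0.30)·1450 = 277.500
  d_P = (-0.35)·550 + (-0.40)·850 + (+0.55)·1450 = 265.000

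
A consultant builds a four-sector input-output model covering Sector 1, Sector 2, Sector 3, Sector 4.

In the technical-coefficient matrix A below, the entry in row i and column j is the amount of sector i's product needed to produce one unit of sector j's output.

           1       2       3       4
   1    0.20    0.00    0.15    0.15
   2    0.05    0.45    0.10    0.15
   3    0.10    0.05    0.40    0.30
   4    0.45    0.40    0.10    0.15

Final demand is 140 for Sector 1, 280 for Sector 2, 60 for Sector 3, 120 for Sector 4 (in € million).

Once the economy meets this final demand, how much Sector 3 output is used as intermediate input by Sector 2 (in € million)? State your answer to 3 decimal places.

I − A =
  [   0.80     0.00    -0.15    -0.15]
  [  -0.05     0.55    -0.10    -0.15]
  [  -0.10    -0.05     0.60    -0.30]
  [  -0.45    -0.40    -0.10     0.85]
Compute the cofactors C_ij = (−1)^(i+j)·(3×3 minor ij) of I−A; the adjugate is their transpose:
adj(I−A) = Cᵀ =
  [ 0.211000   0.061125   0.075375   0.074625]
  [ 0.088000   0.309000   0.090500   0.102000]
  [ 0.126500   0.132625   0.285875   0.146625]
  [ 0.168000   0.193375   0.116125   0.251375]
det(I−A) = Σ_j (I−A)_1j·C_1j = (0.80)(0.211000) + (0.00)(0.088000) + (-0.15)(0.126500) + (-0.15)(0.168000) = 0.124625
(I − A)⁻¹ = adj(I−A) / det(I−A) ≈
  [   1.6931     0.4905     0.6048     0.5988]
  [   0.7061     2.4794     0.7262     0.8185]
  [   1.0150     1.0642     2.2939     1.1765]
  [   1.3480     1.5517     0.9318     2.0171]
First solve x = (I − A)⁻¹ d = adj(I−A)·d / det(I−A); in particular x_2 = (0.088000·140 + 0.309000·280 + 0.090500·60 + 0.102000·120) / 0.124625 = 116.51 / 0.124625 ≈ 934.88465.
Intermediate flow from 3 to 2: z_32 = a_32 · x_2 = 0.05 × 116.51 / 0.124625 = 5.8255 / 0.124625 ≈ 46.744.

z_32 = 46.744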